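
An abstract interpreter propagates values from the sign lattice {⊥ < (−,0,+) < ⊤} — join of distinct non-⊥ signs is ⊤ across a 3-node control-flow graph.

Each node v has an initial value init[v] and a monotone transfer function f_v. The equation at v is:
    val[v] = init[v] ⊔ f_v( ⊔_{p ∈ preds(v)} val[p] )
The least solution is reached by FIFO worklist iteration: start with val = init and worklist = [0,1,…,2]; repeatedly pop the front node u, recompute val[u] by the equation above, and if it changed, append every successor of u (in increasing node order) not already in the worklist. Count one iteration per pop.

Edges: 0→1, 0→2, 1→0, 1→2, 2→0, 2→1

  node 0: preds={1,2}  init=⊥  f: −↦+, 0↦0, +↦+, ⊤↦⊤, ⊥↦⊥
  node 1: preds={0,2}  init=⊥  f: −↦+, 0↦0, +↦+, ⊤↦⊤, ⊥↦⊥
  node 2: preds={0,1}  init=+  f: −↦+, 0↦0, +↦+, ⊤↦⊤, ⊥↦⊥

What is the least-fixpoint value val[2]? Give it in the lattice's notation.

Iteration log — 4 steps:
  step 1. node 0  ⊔preds=+  new=+  old=⊥  +wl: 
  step 2. node 1  ⊔preds=+  new=+  old=⊥  +wl: 0
  step 3. node 2  ⊔preds=+  new=+  stable
  step 4. node 0  ⊔preds=+  new=+  stable

Least fixpoint reached:
  node 0: +
  node 1: +
  node 2: +

+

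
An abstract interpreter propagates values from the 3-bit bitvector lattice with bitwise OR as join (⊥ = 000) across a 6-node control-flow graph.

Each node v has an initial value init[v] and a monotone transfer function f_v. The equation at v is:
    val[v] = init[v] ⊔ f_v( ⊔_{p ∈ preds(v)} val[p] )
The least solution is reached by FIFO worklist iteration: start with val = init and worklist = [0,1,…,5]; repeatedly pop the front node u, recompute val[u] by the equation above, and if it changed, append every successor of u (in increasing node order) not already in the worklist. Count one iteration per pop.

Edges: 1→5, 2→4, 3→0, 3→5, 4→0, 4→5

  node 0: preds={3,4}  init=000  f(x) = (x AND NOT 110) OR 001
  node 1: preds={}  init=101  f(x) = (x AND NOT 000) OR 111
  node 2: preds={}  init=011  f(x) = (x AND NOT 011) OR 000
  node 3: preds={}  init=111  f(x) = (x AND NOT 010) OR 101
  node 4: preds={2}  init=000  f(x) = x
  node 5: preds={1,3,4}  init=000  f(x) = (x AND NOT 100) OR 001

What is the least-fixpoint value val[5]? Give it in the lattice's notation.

011

Worklist (7 pops):
  #1 pop 0: in=111 → 001 (was 000); enqueue []
  #2 pop 1: in=000 → 111 (was 101); enqueue []
  #3 pop 2: in=000 → 011 (no change)
  #4 pop 3: in=000 → 111 (no change)
  #5 pop 4: in=011 → 011 (was 000); enqueue [0]
  #6 pop 5: in=111 → 011 (was 000); enqueue []
  #7 pop 0: in=111 → 001 (no change)

Fixpoint:
  val[0] = 001
  val[1] = 111
  val[2] = 011
  val[3] = 111
  val[4] = 011
  val[5] = 011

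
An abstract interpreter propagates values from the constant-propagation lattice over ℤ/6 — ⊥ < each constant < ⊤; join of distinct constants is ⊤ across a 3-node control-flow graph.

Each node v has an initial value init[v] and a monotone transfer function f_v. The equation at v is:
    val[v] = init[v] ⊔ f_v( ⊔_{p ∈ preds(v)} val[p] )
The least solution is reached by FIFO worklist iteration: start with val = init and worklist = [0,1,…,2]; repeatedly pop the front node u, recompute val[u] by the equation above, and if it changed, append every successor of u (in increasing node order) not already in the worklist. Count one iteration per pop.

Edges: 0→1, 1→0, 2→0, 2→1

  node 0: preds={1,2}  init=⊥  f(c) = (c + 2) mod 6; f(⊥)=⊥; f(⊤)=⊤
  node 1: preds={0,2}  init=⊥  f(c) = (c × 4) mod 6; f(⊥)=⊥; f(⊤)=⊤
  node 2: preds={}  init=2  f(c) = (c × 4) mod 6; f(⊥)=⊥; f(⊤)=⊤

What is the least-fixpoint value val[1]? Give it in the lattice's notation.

Trace (5 dequeues):
  [1] u=0 | in 2 | out 4 | prev ⊥ | push {}
  [2] u=1 | in ⊤ | out ⊤ | prev ⊥ | push {0}
  [3] u=2 | in ⊥ | out 2 | ==
  [4] u=0 | in ⊤ | out ⊤ | prev 4 | push {1}
  [5] u=1 | in ⊤ | out ⊤ | ==

Converged values:
  [0] ⊤
  [1] ⊤
  [2] 2

⊤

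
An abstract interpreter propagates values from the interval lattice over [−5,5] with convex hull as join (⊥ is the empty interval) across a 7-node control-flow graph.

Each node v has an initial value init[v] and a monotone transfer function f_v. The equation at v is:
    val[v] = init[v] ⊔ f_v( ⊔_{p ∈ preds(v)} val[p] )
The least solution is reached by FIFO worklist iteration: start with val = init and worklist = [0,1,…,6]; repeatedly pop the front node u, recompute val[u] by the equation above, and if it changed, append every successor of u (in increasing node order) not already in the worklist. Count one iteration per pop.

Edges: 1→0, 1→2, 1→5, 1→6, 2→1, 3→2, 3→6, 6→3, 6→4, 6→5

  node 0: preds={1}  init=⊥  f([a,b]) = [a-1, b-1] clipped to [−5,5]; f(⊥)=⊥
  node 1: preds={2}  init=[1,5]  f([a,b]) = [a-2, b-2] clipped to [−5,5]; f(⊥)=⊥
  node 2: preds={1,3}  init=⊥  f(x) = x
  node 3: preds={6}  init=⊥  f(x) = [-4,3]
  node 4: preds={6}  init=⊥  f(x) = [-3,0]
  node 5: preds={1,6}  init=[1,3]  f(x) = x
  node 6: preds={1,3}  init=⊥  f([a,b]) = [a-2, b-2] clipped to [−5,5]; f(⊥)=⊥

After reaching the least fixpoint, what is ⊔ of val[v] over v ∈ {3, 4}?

Trace (20 dequeues):
  [1] u=0 | in [1,5] | out [0,4] | prev ⊥ | push {}
  [2] u=1 | in ⊥ | out [1,5] | ==
  [3] u=2 | in [1,5] | out [1,5] | prev ⊥ | push {1}
  [4] u=3 | in ⊥ | out [-4,3] | prev ⊥ | push {2}
  [5] u=4 | in ⊥ | out [-3,0] | prev ⊥ | push {}
  [6] u=5 | in [1,5] | out [1,5] | prev [1,3] | push {}
  [7] u=6 | in [-4,5] | out [-5,3] | prev ⊥ | push {3,4,5}
  [8] u=1 | in [1,5] | out [-1,5] | prev [1,5] | push {0,6}
  [9] u=2 | in [-4,5] | out [-4,5] | prev [1,5] | push {1}
  [10] u=3 | in [-5,3] | out [-4,3] | ==
  [11] u=4 | in [-5,3] | out [-3,0] | ==
  [12] u=5 | in [-5,5] | out [-5,5] | prev [1,5] | push {}
  [13] u=0 | in [-1,5] | out [-2,4] | prev [0,4] | push {}
  [14] u=6 | in [-4,5] | out [-5,3] | ==
  [15] u=1 | in [-4,5] | out [-5,5] | prev [-1,5] | push {0,2,5,6}
  [16] u=0 | in [-5,5] | out [-5,4] | prev [-2,4] | push {}
  [17] u=2 | in [-5,5] | out [-5,5] | prev [-4,5] | push {1}
  [18] u=5 | in [-5,5] | out [-5,5] | ==
  [19] u=6 | in [-5,5] | out [-5,3] | ==
  [20] u=1 | in [-5,5] | out [-5,5] | ==

Converged values:
  [0] [-5,4]
  [1] [-5,5]
  [2] [-5,5]
  [3] [-4,3]
  [4] [-3,0]
  [5] [-5,5]
  [6] [-5,3]

[-4,3]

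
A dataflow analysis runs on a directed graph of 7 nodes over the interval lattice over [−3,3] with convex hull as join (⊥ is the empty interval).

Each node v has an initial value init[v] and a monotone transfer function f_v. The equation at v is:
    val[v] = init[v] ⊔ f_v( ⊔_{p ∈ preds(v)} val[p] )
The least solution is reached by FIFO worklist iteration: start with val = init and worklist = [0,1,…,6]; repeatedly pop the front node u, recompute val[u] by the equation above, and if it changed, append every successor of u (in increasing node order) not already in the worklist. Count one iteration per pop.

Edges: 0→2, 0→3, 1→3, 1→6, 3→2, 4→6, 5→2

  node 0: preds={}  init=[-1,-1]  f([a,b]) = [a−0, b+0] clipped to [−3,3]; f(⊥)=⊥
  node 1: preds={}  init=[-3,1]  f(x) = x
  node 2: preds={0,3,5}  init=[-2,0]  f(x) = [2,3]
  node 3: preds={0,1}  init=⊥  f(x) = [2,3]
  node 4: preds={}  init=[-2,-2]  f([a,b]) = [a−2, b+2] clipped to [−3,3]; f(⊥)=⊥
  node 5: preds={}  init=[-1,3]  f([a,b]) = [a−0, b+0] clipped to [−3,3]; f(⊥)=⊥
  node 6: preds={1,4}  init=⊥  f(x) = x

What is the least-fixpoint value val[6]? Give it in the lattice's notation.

Iteration log — 8 steps:
  step 1. node 0  ⊔preds=⊥  new=[-1,-1]  stable
  step 2. node 1  ⊔preds=⊥  new=[-3,1]  stable
  step 3. node 2  ⊔preds=[-1,3]  new=[-2,3]  old=[-2,0]  +wl: 
  step 4. node 3  ⊔preds=[-3,1]  new=[2,3]  old=⊥  +wl: 2
  step 5. node 4  ⊔preds=⊥  new=[-2,-2]  stable
  step 6. node 5  ⊔preds=⊥  new=[-1,3]  stable
  step 7. node 6  ⊔preds=[-3,1]  new=[-3,1]  old=⊥  +wl: 
  step 8. node 2  ⊔preds=[-1,3]  new=[-2,3]  stable

Least fixpoint reached:
  node 0: [-1,-1]
  node 1: [-3,1]
  node 2: [-2,3]
  node 3: [2,3]
  node 4: [-2,-2]
  node 5: [-1,3]
  node 6: [-3,1]

[-3,1]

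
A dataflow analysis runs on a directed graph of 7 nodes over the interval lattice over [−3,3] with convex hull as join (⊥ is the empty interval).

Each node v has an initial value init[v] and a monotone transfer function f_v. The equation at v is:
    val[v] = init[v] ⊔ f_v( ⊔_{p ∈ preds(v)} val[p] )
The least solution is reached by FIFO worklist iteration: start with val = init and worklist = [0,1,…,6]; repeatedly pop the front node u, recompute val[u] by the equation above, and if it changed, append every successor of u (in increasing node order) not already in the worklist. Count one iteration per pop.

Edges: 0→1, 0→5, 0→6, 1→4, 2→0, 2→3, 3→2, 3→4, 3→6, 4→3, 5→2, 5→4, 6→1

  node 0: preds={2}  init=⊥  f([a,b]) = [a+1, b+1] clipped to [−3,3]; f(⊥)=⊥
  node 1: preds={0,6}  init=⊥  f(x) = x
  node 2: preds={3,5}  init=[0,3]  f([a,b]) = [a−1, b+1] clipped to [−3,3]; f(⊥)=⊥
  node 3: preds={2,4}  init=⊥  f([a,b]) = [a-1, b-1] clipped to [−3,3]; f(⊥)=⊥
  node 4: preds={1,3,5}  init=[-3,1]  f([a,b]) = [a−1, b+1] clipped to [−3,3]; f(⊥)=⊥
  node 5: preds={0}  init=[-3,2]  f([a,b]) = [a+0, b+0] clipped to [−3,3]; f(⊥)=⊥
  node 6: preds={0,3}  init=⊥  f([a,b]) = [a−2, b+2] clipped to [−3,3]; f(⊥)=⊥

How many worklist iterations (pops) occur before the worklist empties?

Iteration log — 15 steps:
  step 1. node 0  ⊔preds=[0,3]  new=[1,3]  old=⊥  +wl: 
  step 2. node 1  ⊔preds=[1,3]  new=[1,3]  old=⊥  +wl: 
  step 3. node 2  ⊔preds=[-3,2]  new=[-3,3]  old=[0,3]  +wl: 0
  step 4. node 3  ⊔preds=[-3,3]  new=[-3,2]  old=⊥  +wl: 2
  step 5. node 4  ⊔preds=[-3,3]  new=[-3,3]  old=[-3,1]  +wl: 3
  step 6. node 5  ⊔preds=[1,3]  new=[-3,3]  old=[-3,2]  +wl: 4
  step 7. node 6  ⊔preds=[-3,3]  new=[-3,3]  old=⊥  +wl: 1
  step 8. node 0  ⊔preds=[-3,3]  new=[-2,3]  old=[1,3]  +wl: 5,6
  step 9. node 2  ⊔preds=[-3,3]  new=[-3,3]  stable
  step 10. node 3  ⊔preds=[-3,3]  new=[-3,2]  stable
  step 11. node 4  ⊔preds=[-3,3]  new=[-3,3]  stable
  step 12. node 1  ⊔preds=[-3,3]  new=[-3,3]  old=[1,3]  +wl: 4
  step 13. node 5  ⊔preds=[-2,3]  new=[-3,3]  stable
  step 14. node 6  ⊔preds=[-3,3]  new=[-3,3]  stable
  step 15. node 4  ⊔preds=[-3,3]  new=[-3,3]  stable

Least fixpoint reached:
  node 0: [-2,3]
  node 1: [-3,3]
  node 2: [-3,3]
  node 3: [-3,2]
  node 4: [-3,3]
  node 5: [-3,3]
  node 6: [-3,3]

15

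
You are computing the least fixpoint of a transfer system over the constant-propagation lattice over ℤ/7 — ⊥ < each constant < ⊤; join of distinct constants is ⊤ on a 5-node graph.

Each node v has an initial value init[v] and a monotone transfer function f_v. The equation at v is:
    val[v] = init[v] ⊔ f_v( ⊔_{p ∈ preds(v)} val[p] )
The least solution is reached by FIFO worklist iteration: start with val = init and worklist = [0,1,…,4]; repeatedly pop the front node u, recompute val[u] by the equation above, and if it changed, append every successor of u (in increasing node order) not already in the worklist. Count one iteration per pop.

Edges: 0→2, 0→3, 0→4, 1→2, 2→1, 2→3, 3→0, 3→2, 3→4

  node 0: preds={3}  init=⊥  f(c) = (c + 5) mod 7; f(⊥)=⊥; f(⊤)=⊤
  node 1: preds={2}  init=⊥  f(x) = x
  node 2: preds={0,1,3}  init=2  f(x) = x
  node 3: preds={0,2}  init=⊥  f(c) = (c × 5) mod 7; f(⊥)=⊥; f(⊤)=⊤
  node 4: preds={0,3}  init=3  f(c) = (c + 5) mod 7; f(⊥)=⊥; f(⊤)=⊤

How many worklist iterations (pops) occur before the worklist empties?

Worklist (14 pops):
  #1 pop 0: in=⊥ → ⊥ (no change)
  #2 pop 1: in=2 → 2 (was ⊥); enqueue []
  #3 pop 2: in=2 → 2 (no change)
  #4 pop 3: in=2 → 3 (was ⊥); enqueue [0,2]
  #5 pop 4: in=3 → ⊤ (was 3); enqueue []
  #6 pop 0: in=3 → 1 (was ⊥); enqueue [3,4]
  #7 pop 2: in=⊤ → ⊤ (was 2); enqueue [1]
  #8 pop 3: in=⊤ → ⊤ (was 3); enqueue [0,2]
  #9 pop 4: in=⊤ → ⊤ (no change)
  #10 pop 1: in=⊤ → ⊤ (was 2); enqueue []
  #11 pop 0: in=⊤ → ⊤ (was 1); enqueue [3,4]
  #12 pop 2: in=⊤ → ⊤ (no change)
  #13 pop 3: in=⊤ → ⊤ (no change)
  #14 pop 4: in=⊤ → ⊤ (no change)

Fixpoint:
  val[0] = ⊤
  val[1] = ⊤
  val[2] = ⊤
  val[3] = ⊤
  val[4] = ⊤

14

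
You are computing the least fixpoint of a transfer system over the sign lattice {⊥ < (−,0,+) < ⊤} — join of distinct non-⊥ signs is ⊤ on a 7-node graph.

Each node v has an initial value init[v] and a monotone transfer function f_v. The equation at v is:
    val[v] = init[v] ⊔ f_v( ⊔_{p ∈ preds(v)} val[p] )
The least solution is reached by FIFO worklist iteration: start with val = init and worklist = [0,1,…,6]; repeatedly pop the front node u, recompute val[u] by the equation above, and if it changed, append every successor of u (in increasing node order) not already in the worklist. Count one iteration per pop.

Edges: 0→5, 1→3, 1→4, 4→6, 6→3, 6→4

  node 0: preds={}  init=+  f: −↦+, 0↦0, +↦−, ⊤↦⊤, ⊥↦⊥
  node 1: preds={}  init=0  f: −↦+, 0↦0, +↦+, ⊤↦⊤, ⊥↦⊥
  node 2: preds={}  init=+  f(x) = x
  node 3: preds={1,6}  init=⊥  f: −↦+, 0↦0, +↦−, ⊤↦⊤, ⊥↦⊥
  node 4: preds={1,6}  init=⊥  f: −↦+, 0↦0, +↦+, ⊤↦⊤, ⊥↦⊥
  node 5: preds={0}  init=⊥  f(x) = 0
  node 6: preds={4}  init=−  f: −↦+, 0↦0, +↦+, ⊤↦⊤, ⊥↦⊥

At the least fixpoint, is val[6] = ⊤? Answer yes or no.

Trace (9 dequeues):
  [1] u=0 | in ⊥ | out + | ==
  [2] u=1 | in ⊥ | out 0 | ==
  [3] u=2 | in ⊥ | out + | ==
  [4] u=3 | in ⊤ | out ⊤ | prev ⊥ | push {}
  [5] u=4 | in ⊤ | out ⊤ | prev ⊥ | push {}
  [6] u=5 | in + | out 0 | prev ⊥ | push {}
  [7] u=6 | in ⊤ | out ⊤ | prev − | push {3,4}
  [8] u=3 | in ⊤ | out ⊤ | ==
  [9] u=4 | in ⊤ | out ⊤ | ==

Converged values:
  [0] +
  [1] 0
  [2] +
  [3] ⊤
  [4] ⊤
  [5] 0
  [6] ⊤

yes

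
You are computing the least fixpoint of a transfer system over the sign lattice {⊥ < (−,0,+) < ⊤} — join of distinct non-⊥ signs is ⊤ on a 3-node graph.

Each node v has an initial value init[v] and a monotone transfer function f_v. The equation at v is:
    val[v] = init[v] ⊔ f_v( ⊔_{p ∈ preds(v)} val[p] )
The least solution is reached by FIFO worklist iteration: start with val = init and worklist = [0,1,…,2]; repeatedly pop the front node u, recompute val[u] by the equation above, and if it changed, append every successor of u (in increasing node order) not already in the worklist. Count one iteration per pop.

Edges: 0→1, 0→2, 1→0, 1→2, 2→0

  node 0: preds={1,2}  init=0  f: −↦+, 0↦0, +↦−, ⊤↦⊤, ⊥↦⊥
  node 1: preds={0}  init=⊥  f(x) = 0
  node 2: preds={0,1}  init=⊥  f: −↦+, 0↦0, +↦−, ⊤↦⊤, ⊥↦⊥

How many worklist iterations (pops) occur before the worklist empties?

4

Worklist (4 pops):
  #1 pop 0: in=⊥ → 0 (no change)
  #2 pop 1: in=0 → 0 (was ⊥); enqueue [0]
  #3 pop 2: in=0 → 0 (was ⊥); enqueue []
  #4 pop 0: in=0 → 0 (no change)

Fixpoint:
  val[0] = 0
  val[1] = 0
  val[2] = 0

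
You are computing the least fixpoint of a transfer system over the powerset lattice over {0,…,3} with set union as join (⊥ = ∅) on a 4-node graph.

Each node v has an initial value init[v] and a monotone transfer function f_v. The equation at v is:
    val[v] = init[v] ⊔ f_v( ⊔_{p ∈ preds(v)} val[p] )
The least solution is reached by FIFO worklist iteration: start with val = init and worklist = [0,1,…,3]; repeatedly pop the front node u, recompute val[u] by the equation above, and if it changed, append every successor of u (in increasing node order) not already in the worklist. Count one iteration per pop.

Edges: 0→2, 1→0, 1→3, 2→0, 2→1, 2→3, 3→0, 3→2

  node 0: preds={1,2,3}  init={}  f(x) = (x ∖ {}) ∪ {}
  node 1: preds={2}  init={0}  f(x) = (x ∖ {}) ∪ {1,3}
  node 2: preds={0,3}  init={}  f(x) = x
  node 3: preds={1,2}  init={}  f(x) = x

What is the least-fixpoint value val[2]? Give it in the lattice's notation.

{0,1,3}

Trace (10 dequeues):
  [1] u=0 | in {0} | out {0} | prev {} | push {}
  [2] u=1 | in {} | out {0,1,3} | prev {0} | push {0}
  [3] u=2 | in {0} | out {0} | prev {} | push {1}
  [4] u=3 | in {0,1,3} | out {0,1,3} | prev {} | push {2}
  [5] u=0 | in {0,1,3} | out {0,1,3} | prev {0} | push {}
  [6] u=1 | in {0} | out {0,1,3} | ==
  [7] u=2 | in {0,1,3} | out {0,1,3} | prev {0} | push {0,1,3}
  [8] u=0 | in {0,1,3} | out {0,1,3} | ==
  [9] u=1 | in {0,1,3} | out {0,1,3} | ==
  [10] u=3 | in {0,1,3} | out {0,1,3} | ==

Converged values:
  [0] {0,1,3}
  [1] {0,1,3}
  [2] {0,1,3}
  [3] {0,1,3}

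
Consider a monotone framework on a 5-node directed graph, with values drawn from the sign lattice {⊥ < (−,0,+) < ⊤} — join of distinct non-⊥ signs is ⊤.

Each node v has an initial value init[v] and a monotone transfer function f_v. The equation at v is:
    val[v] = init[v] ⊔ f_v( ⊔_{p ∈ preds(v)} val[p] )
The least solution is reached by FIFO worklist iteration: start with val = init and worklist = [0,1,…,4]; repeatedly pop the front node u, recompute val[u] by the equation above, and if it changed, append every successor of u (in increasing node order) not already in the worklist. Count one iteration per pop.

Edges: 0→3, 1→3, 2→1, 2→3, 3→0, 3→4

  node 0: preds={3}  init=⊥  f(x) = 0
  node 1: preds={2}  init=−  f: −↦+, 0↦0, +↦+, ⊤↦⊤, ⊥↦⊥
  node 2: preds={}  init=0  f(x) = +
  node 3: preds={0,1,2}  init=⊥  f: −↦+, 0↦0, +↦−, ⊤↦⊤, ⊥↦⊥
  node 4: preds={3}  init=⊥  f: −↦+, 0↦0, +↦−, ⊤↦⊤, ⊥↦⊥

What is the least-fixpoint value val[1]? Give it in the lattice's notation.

Worklist (7 pops):
  #1 pop 0: in=⊥ → 0 (was ⊥); enqueue []
  #2 pop 1: in=0 → ⊤ (was −); enqueue []
  #3 pop 2: in=⊥ → ⊤ (was 0); enqueue [1]
  #4 pop 3: in=⊤ → ⊤ (was ⊥); enqueue [0]
  #5 pop 4: in=⊤ → ⊤ (was ⊥); enqueue []
  #6 pop 1: in=⊤ → ⊤ (no change)
  #7 pop 0: in=⊤ → 0 (no change)

Fixpoint:
  val[0] = 0
  val[1] = ⊤
  val[2] = ⊤
  val[3] = ⊤
  val[4] = ⊤

⊤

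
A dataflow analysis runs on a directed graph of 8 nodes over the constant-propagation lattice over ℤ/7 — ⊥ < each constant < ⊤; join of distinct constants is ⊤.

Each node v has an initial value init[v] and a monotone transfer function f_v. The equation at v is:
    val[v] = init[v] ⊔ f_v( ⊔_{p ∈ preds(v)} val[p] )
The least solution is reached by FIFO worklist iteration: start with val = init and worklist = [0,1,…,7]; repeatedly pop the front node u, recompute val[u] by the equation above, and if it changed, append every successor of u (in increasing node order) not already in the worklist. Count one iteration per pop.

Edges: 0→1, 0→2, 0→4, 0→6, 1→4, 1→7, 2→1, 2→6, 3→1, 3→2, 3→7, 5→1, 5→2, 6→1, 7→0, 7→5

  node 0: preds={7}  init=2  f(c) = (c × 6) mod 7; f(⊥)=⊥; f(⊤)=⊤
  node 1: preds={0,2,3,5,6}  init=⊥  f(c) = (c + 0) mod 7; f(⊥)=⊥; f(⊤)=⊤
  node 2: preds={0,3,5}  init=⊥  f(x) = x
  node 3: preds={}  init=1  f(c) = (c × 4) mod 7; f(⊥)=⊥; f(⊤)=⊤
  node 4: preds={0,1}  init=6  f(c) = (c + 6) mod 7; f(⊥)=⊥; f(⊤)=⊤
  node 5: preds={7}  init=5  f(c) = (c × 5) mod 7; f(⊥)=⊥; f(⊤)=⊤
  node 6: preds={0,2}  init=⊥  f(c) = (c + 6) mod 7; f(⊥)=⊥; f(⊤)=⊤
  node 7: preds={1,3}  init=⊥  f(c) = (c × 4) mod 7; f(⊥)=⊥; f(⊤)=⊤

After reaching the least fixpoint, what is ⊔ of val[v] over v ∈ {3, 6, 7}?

⊤

Trace (15 dequeues):
  [1] u=0 | in ⊥ | out 2 | ==
  [2] u=1 | in ⊤ | out ⊤ | prev ⊥ | push {}
  [3] u=2 | in ⊤ | out ⊤ | prev ⊥ | push {1}
  [4] u=3 | in ⊥ | out 1 | ==
  [5] u=4 | in ⊤ | out ⊤ | prev 6 | push {}
  [6] u=5 | in ⊥ | out 5 | ==
  [7] u=6 | in ⊤ | out ⊤ | prev ⊥ | push {}
  [8] u=7 | in ⊤ | out ⊤ | prev ⊥ | push {0,5}
  [9] u=1 | in ⊤ | out ⊤ | ==
  [10] u=0 | in ⊤ | out ⊤ | prev 2 | push {1,2,4,6}
  [11] u=5 | in ⊤ | out ⊤ | prev 5 | push {}
  [12] u=1 | in ⊤ | out ⊤ | ==
  [13] u=2 | in ⊤ | out ⊤ | ==
  [14] u=4 | in ⊤ | out ⊤ | ==
  [15] u=6 | in ⊤ | out ⊤ | ==

Converged values:
  [0] ⊤
  [1] ⊤
  [2] ⊤
  [3] 1
  [4] ⊤
  [5] ⊤
  [6] ⊤
  [7] ⊤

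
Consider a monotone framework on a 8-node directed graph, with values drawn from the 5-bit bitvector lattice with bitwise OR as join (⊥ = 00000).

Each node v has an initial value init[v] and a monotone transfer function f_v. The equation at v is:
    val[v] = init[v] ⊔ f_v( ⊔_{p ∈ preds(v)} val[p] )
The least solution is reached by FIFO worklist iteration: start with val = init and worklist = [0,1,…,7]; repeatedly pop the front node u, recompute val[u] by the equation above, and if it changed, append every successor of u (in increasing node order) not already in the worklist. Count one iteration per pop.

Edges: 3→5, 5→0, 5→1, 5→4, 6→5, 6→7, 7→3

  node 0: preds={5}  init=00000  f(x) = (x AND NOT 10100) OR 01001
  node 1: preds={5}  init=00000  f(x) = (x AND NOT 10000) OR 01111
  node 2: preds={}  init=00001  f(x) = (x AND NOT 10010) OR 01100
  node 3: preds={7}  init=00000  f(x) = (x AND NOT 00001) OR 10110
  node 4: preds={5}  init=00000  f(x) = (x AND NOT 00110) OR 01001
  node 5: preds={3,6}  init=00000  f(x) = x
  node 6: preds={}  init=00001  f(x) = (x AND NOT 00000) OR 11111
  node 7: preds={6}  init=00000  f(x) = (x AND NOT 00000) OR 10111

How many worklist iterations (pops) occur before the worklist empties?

Iteration log — 17 steps:
  step 1. node 0  ⊔preds=00000  new=01001  old=00000  +wl: 
  step 2. node 1  ⊔preds=00000  new=01111  old=00000  +wl: 
  step 3. node 2  ⊔preds=00000  new=01101  old=00001  +wl: 
  step 4. node 3  ⊔preds=00000  new=10110  old=00000  +wl: 
  step 5. node 4  ⊔preds=00000  new=01001  old=00000  +wl: 
  step 6. node 5  ⊔preds=10111  new=10111  old=00000  +wl: 0,1,4
  step 7. node 6  ⊔preds=00000  new=11111  old=00001  +wl: 5
  step 8. node 7  ⊔preds=11111  new=11111  old=00000  +wl: 3
  step 9. node 0  ⊔preds=10111  new=01011  old=01001  +wl: 
  step 10. node 1  ⊔preds=10111  new=01111  stable
  step 11. node 4  ⊔preds=10111  new=11001  old=01001  +wl: 
  step 12. node 5  ⊔preds=11111  new=11111  old=10111  +wl: 0,1,4
  step 13. node 3  ⊔preds=11111  new=11110  old=10110  +wl: 5
  step 14. node 0  ⊔preds=11111  new=01011  stable
  step 15. node 1  ⊔preds=11111  new=01111  stable
  step 16. node 4  ⊔preds=11111  new=11001  stable
  step 17. node 5  ⊔preds=11111  new=11111  stable

Least fixpoint reached:
  node 0: 01011
  node 1: 01111
  node 2: 01101
  node 3: 11110
  node 4: 11001
  node 5: 11111
  node 6: 11111
  node 7: 11111

17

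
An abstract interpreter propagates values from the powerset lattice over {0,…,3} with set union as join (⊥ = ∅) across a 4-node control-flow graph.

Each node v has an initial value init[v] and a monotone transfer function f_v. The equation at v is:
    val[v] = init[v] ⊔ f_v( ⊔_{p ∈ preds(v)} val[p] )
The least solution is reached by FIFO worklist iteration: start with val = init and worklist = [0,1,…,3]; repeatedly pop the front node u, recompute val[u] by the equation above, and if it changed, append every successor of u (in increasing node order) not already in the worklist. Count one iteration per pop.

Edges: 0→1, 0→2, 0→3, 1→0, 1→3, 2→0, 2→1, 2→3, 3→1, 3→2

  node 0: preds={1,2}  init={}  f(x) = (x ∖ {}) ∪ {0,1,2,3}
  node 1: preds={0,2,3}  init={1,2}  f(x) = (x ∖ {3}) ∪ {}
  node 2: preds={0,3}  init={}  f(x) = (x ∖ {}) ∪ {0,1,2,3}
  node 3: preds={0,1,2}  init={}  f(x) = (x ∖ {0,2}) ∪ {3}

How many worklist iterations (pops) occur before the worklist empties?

7

Trace (7 dequeues):
  [1] u=0 | in {1,2} | out {0,1,2,3} | prev {} | push {}
  [2] u=1 | in {0,1,2,3} | out {0,1,2} | prev {1,2} | push {0}
  [3] u=2 | in {0,1,2,3} | out {0,1,2,3} | prev {} | push {1}
  [4] u=3 | in {0,1,2,3} | out {1,3} | prev {} | push {2}
  [5] u=0 | in {0,1,2,3} | out {0,1,2,3} | ==
  [6] u=1 | in {0,1,2,3} | out {0,1,2} | ==
  [7] u=2 | in {0,1,2,3} | out {0,1,2,3} | ==

Converged values:
  [0] {0,1,2,3}
  [1] {0,1,2}
  [2] {0,1,2,3}
  [3] {1,3}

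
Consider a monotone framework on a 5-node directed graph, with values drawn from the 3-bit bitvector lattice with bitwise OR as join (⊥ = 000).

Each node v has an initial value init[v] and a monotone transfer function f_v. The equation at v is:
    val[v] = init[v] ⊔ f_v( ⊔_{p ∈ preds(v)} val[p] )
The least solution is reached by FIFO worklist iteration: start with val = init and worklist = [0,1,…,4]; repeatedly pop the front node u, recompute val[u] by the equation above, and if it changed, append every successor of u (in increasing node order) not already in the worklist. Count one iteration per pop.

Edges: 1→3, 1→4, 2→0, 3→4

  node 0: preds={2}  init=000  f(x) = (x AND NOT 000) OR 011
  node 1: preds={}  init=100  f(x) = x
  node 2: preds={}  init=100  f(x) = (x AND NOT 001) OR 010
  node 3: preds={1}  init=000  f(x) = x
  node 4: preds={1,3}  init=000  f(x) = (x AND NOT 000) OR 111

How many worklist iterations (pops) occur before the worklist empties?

6

Worklist (6 pops):
  #1 pop 0: in=100 → 111 (was 000); enqueue []
  #2 pop 1: in=000 → 100 (no change)
  #3 pop 2: in=000 → 110 (was 100); enqueue [0]
  #4 pop 3: in=100 → 100 (was 000); enqueue []
  #5 pop 4: in=100 → 111 (was 000); enqueue []
  #6 pop 0: in=110 → 111 (no change)

Fixpoint:
  val[0] = 111
  val[1] = 100
  val[2] = 110
  val[3] = 100
  val[4] = 111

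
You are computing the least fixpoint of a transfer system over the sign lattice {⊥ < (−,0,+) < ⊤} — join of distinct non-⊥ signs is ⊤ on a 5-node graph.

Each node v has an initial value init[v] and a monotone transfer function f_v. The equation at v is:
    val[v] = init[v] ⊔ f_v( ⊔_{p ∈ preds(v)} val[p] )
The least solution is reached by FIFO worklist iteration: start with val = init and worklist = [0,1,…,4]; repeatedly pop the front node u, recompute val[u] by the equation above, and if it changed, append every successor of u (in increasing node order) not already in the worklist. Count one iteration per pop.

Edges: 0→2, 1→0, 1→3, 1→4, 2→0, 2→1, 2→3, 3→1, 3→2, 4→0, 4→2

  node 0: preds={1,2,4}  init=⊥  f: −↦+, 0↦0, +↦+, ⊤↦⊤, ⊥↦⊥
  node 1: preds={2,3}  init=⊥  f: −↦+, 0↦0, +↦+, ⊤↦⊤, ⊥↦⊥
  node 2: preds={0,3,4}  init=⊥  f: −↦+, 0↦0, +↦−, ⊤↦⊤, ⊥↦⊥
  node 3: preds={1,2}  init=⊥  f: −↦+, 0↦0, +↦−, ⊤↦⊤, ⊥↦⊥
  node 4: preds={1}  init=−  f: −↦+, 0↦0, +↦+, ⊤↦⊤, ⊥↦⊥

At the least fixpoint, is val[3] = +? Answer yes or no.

Worklist (13 pops):
  #1 pop 0: in=− → + (was ⊥); enqueue []
  #2 pop 1: in=⊥ → ⊥ (no change)
  #3 pop 2: in=⊤ → ⊤ (was ⊥); enqueue [0,1]
  #4 pop 3: in=⊤ → ⊤ (was ⊥); enqueue [2]
  #5 pop 4: in=⊥ → − (no change)
  #6 pop 0: in=⊤ → ⊤ (was +); enqueue []
  #7 pop 1: in=⊤ → ⊤ (was ⊥); enqueue [0,3,4]
  #8 pop 2: in=⊤ → ⊤ (no change)
  #9 pop 0: in=⊤ → ⊤ (no change)
  #10 pop 3: in=⊤ → ⊤ (no change)
  #11 pop 4: in=⊤ → ⊤ (was −); enqueue [0,2]
  #12 pop 0: in=⊤ → ⊤ (no change)
  #13 pop 2: in=⊤ → ⊤ (no change)

Fixpoint:
  val[0] = ⊤
  val[1] = ⊤
  val[2] = ⊤
  val[3] = ⊤
  val[4] = ⊤

no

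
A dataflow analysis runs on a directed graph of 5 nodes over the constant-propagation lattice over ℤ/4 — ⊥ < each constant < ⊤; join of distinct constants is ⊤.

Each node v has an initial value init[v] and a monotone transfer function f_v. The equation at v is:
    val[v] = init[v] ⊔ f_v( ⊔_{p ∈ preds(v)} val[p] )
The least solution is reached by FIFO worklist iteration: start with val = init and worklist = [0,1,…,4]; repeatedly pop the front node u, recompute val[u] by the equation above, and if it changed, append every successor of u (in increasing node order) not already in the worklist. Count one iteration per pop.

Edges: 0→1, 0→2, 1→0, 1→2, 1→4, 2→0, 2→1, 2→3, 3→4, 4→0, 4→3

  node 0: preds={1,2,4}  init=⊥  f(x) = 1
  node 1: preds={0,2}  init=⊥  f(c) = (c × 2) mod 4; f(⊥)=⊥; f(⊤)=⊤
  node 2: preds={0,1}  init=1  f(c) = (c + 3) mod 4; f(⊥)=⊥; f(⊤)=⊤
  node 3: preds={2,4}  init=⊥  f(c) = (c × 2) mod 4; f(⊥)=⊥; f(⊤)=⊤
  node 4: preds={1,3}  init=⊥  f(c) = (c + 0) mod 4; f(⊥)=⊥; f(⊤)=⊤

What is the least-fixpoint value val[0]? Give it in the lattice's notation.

Trace (11 dequeues):
  [1] u=0 | in 1 | out 1 | prev ⊥ | push {}
  [2] u=1 | in 1 | out 2 | prev ⊥ | push {0}
  [3] u=2 | in ⊤ | out ⊤ | prev 1 | push {1}
  [4] u=3 | in ⊤ | out ⊤ | prev ⊥ | push {}
  [5] u=4 | in ⊤ | out ⊤ | prev ⊥ | push {3}
  [6] u=0 | in ⊤ | out 1 | ==
  [7] u=1 | in ⊤ | out ⊤ | prev 2 | push {0,2,4}
  [8] u=3 | in ⊤ | out ⊤ | ==
  [9] u=0 | in ⊤ | out 1 | ==
  [10] u=2 | in ⊤ | out ⊤ | ==
  [11] u=4 | in ⊤ | out ⊤ | ==

Converged values:
  [0] 1
  [1] ⊤
  [2] ⊤
  [3] ⊤
  [4] ⊤

1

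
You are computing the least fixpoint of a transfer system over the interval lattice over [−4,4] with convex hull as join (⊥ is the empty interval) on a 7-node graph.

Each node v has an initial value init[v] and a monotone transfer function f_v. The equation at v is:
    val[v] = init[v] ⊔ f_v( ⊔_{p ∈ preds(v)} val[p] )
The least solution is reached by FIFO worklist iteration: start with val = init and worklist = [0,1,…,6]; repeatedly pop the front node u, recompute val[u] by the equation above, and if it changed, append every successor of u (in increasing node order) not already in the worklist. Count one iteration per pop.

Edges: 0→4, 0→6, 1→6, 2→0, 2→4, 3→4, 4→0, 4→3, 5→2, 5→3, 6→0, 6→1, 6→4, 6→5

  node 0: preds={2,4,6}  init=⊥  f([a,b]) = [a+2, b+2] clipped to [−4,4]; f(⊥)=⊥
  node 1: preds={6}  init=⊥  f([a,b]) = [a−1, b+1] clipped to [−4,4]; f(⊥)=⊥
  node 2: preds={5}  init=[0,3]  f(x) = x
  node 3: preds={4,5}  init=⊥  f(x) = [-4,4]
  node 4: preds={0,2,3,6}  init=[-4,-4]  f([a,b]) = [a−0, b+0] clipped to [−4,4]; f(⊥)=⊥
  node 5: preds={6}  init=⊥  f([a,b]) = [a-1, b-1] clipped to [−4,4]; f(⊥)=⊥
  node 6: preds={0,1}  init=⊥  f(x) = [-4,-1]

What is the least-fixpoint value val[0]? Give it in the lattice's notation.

Worklist (17 pops):
  #1 pop 0: in=[-4,3] → [-2,4] (was ⊥); enqueue []
  #2 pop 1: in=⊥ → ⊥ (no change)
  #3 pop 2: in=⊥ → [0,3] (no change)
  #4 pop 3: in=[-4,-4] → [-4,4] (was ⊥); enqueue []
  #5 pop 4: in=[-4,4] → [-4,4] (was [-4,-4]); enqueue [0,3]
  #6 pop 5: in=⊥ → ⊥ (no change)
  #7 pop 6: in=[-2,4] → [-4,-1] (was ⊥); enqueue [1,4,5]
  #8 pop 0: in=[-4,4] → [-2,4] (no change)
  #9 pop 3: in=[-4,4] → [-4,4] (no change)
  #10 pop 1: in=[-4,-1] → [-4,0] (was ⊥); enqueue [6]
  #11 pop 4: in=[-4,4] → [-4,4] (no change)
  #12 pop 5: in=[-4,-1] → [-4,-2] (was ⊥); enqueue [2,3]
  #13 pop 6: in=[-4,4] → [-4,-1] (no change)
  #14 pop 2: in=[-4,-2] → [-4,3] (was [0,3]); enqueue [0,4]
  #15 pop 3: in=[-4,4] → [-4,4] (no change)
  #16 pop 0: in=[-4,4] → [-2,4] (no change)
  #17 pop 4: in=[-4,4] → [-4,4] (no change)

Fixpoint:
  val[0] = [-2,4]
  val[1] = [-4,0]
  val[2] = [-4,3]
  val[3] = [-4,4]
  val[4] = [-4,4]
  val[5] = [-4,-2]
  val[6] = [-4,-1]

[-2,4]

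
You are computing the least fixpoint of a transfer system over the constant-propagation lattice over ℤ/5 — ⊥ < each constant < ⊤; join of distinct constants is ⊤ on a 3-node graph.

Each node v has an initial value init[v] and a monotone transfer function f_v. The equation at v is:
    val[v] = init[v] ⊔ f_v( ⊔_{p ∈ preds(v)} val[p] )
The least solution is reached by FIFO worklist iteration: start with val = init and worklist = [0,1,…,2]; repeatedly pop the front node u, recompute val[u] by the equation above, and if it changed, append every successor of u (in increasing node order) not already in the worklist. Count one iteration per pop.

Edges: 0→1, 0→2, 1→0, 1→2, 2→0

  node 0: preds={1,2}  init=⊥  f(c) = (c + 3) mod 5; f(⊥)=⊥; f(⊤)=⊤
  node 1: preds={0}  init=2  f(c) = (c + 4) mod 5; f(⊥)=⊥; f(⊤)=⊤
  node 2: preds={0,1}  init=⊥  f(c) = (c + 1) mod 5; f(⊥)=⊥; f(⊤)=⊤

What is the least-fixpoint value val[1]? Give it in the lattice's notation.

Worklist (6 pops):
  #1 pop 0: in=2 → 0 (was ⊥); enqueue []
  #2 pop 1: in=0 → ⊤ (was 2); enqueue [0]
  #3 pop 2: in=⊤ → ⊤ (was ⊥); enqueue []
  #4 pop 0: in=⊤ → ⊤ (was 0); enqueue [1,2]
  #5 pop 1: in=⊤ → ⊤ (no change)
  #6 pop 2: in=⊤ → ⊤ (no change)

Fixpoint:
  val[0] = ⊤
  val[1] = ⊤
  val[2] = ⊤

⊤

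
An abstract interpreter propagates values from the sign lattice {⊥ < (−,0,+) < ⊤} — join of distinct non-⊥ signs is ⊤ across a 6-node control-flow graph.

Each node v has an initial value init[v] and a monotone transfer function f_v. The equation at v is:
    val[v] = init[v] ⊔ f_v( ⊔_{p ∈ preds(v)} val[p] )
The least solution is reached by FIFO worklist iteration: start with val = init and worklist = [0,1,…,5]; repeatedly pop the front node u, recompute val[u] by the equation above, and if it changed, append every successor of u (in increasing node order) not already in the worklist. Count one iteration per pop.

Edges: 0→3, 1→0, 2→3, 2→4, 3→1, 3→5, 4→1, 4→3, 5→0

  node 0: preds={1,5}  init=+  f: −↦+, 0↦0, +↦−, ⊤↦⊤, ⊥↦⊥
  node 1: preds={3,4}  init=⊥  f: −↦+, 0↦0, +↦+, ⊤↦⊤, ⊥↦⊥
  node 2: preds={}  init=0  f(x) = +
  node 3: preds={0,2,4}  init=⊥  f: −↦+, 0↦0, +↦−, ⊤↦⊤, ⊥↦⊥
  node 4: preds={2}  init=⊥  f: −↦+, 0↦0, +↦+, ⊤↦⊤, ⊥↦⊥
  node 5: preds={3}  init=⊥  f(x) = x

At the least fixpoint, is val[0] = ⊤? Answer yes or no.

Trace (10 dequeues):
  [1] u=0 | in ⊥ | out + | ==
  [2] u=1 | in ⊥ | out ⊥ | ==
  [3] u=2 | in ⊥ | out ⊤ | prev 0 | push {}
  [4] u=3 | in ⊤ | out ⊤ | prev ⊥ | push {1}
  [5] u=4 | in ⊤ | out ⊤ | prev ⊥ | push {3}
  [6] u=5 | in ⊤ | out ⊤ | prev ⊥ | push {0}
  [7] u=1 | in ⊤ | out ⊤ | prev ⊥ | push {}
  [8] u=3 | in ⊤ | out ⊤ | ==
  [9] u=0 | in ⊤ | out ⊤ | prev + | push {3}
  [10] u=3 | in ⊤ | out ⊤ | ==

Converged values:
  [0] ⊤
  [1] ⊤
  [2] ⊤
  [3] ⊤
  [4] ⊤
  [5] ⊤

yes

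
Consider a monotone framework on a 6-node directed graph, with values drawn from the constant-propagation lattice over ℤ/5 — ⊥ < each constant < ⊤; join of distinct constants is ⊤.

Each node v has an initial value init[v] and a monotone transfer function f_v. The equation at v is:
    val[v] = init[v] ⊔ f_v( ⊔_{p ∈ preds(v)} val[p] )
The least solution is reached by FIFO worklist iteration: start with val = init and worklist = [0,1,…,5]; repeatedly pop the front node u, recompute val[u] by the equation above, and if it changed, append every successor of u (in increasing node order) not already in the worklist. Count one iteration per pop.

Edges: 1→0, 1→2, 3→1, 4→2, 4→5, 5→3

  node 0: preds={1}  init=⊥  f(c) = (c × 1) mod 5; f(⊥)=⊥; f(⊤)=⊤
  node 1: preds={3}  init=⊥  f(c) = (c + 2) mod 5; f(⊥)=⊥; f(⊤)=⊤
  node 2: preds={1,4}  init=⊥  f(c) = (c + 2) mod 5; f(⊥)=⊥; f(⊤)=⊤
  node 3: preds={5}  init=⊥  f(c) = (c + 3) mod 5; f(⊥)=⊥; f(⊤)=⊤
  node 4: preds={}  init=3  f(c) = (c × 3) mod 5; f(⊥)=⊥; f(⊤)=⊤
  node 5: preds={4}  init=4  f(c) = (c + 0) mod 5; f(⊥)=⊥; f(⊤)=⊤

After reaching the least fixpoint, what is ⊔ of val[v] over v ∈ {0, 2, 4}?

Worklist (13 pops):
  #1 pop 0: in=⊥ → ⊥ (no change)
  #2 pop 1: in=⊥ → ⊥ (no change)
  #3 pop 2: in=3 → 0 (was ⊥); enqueue []
  #4 pop 3: in=4 → 2 (was ⊥); enqueue [1]
  #5 pop 4: in=⊥ → 3 (no change)
  #6 pop 5: in=3 → ⊤ (was 4); enqueue [3]
  #7 pop 1: in=2 → 4 (was ⊥); enqueue [0,2]
  #8 pop 3: in=⊤ → ⊤ (was 2); enqueue [1]
  #9 pop 0: in=4 → 4 (was ⊥); enqueue []
  #10 pop 2: in=⊤ → ⊤ (was 0); enqueue []
  #11 pop 1: in=⊤ → ⊤ (was 4); enqueue [0,2]
  #12 pop 0: in=⊤ → ⊤ (was 4); enqueue []
  #13 pop 2: in=⊤ → ⊤ (no change)

Fixpoint:
  val[0] = ⊤
  val[1] = ⊤
  val[2] = ⊤
  val[3] = ⊤
  val[4] = 3
  val[5] = ⊤

⊤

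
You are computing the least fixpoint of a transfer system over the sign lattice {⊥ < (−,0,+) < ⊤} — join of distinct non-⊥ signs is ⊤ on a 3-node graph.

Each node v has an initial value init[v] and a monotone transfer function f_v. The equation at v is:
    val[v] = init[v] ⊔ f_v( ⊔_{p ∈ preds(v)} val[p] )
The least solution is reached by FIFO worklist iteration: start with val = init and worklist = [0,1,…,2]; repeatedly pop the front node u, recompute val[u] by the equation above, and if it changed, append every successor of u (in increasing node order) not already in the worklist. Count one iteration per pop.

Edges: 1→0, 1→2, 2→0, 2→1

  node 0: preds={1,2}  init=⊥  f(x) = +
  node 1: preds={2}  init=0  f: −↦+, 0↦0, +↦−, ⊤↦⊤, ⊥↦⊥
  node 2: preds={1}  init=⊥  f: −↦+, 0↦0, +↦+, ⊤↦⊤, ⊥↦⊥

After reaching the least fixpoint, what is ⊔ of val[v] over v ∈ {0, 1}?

⊤

Worklist (5 pops):
  #1 pop 0: in=0 → + (was ⊥); enqueue []
  #2 pop 1: in=⊥ → 0 (no change)
  #3 pop 2: in=0 → 0 (was ⊥); enqueue [0,1]
  #4 pop 0: in=0 → + (no change)
  #5 pop 1: in=0 → 0 (no change)

Fixpoint:
  val[0] = +
  val[1] = 0
  val[2] = 0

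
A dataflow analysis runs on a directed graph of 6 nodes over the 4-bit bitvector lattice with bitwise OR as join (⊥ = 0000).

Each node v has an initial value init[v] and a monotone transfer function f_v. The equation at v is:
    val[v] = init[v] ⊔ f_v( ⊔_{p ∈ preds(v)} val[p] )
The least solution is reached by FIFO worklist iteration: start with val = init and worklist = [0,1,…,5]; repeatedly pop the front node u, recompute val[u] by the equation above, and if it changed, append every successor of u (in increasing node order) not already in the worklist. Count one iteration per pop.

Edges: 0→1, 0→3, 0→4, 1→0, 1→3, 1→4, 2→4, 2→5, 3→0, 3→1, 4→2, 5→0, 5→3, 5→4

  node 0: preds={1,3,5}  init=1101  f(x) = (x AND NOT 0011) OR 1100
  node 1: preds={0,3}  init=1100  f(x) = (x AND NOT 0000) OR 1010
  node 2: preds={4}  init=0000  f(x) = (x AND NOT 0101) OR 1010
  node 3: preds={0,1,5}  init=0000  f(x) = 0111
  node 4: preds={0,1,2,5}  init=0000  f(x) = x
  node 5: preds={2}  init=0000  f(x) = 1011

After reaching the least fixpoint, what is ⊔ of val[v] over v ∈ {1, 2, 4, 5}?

Iteration log — 11 steps:
  step 1. node 0  ⊔preds=1100  new=1101  stable
  step 2. node 1  ⊔preds=1101  new=1111  old=1100  +wl: 0
  step 3. node 2  ⊔preds=0000  new=1010  old=0000  +wl: 
  step 4. node 3  ⊔preds=1111  new=0111  old=0000  +wl: 1
  step 5. node 4  ⊔preds=1111  new=1111  old=0000  +wl: 2
  step 6. node 5  ⊔preds=1010  new=1011  old=0000  +wl: 3,4
  step 7. node 0  ⊔preds=1111  new=1101  stable
  step 8. node 1  ⊔preds=1111  new=1111  stable
  step 9. node 2  ⊔preds=1111  new=1010  stable
  step 10. node 3  ⊔preds=1111  new=0111  stable
  step 11. node 4  ⊔preds=1111  new=1111  stable

Least fixpoint reached:
  node 0: 1101
  node 1: 1111
  node 2: 1010
  node 3: 0111
  node 4: 1111
  node 5: 1011

1111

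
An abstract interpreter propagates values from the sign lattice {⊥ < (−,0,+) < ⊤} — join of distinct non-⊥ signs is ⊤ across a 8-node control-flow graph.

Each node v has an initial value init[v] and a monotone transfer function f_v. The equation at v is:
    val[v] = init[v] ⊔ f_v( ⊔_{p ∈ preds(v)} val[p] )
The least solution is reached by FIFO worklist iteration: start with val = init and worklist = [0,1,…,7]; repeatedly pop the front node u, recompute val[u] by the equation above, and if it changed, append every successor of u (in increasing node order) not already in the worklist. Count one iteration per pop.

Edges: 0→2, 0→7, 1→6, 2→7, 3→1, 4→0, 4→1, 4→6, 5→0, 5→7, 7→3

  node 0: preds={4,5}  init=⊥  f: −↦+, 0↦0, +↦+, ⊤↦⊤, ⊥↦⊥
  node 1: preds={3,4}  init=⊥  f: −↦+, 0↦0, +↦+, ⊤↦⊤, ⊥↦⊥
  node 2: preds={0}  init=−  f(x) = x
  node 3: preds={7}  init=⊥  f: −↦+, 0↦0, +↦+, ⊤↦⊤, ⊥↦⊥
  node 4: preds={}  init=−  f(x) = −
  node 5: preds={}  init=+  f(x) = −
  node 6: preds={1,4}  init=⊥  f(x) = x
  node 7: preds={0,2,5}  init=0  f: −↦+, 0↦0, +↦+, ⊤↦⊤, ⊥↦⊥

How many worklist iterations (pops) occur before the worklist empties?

13

Trace (13 dequeues):
  [1] u=0 | in ⊤ | out ⊤ | prev ⊥ | push {}
  [2] u=1 | in − | out + | prev ⊥ | push {}
  [3] u=2 | in ⊤ | out ⊤ | prev − | push {}
  [4] u=3 | in 0 | out 0 | prev ⊥ | push {1}
  [5] u=4 | in ⊥ | out − | ==
  [6] u=5 | in ⊥ | out ⊤ | prev + | push {0}
  [7] u=6 | in ⊤ | out ⊤ | prev ⊥ | push {}
  [8] u=7 | in ⊤ | out ⊤ | prev 0 | push {3}
  [9] u=1 | in ⊤ | out ⊤ | prev + | push {6}
  [10] u=0 | in ⊤ | out ⊤ | ==
  [11] u=3 | in ⊤ | out ⊤ | prev 0 | push {1}
  [12] u=6 | in ⊤ | out ⊤ | ==
  [13] u=1 | in ⊤ | out ⊤ | ==

Converged values:
  [0] ⊤
  [1] ⊤
  [2] ⊤
  [3] ⊤
  [4] −
  [5] ⊤
  [6] ⊤
  [7] ⊤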